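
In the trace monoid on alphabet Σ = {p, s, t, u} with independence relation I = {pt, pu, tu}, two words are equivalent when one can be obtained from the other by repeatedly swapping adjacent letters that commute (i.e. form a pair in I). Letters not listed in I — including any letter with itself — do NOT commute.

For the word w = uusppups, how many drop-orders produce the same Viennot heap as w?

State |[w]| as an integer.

#0=u has no predecessor
#1=u depends on [0:u]
#2=s depends on [1:u]
#3=p depends on [2:s]
#4=p depends on [3:p]
#5=u depends on [2:s]
#6=p depends on [4:p]
#7=s depends on [5:u, 6:p]
sources: [0:u]
N(rest) = Σ N(rest − s) over sources s of rest; N(one piece) = 1:
  size 1 → [7]=1
  size 2 → [5,7]=1  [6,7]=1
  size 3 → [4,6,7]=1  [5,6,7]=2
  size 4 → [3,4,6,7]=1  [4,5,6,7]=3
  size 5 → [3,4,5,6,7]=4
  size 6 → [2,3,4,5,6,7]=4
  first=0(u) contributes 4

4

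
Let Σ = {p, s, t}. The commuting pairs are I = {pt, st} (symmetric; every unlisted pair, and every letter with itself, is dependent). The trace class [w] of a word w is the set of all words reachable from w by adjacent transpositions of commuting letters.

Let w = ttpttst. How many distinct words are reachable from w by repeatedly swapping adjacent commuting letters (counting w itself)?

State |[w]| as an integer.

21

piece 0:t — minimal
piece 1:t rests on {0:t}
piece 2:p — minimal
piece 3:t rests on {1:t}
piece 4:t rests on {3:t}
piece 5:s rests on {2:p}
piece 6:t rests on {4:t}
minimal pieces: {0:t, 2:p}
ways to finish when only these pieces remain (= sum over removing one remaining piece with nothing left below it):
  1 left: {5}→1  {6}→1
  2 left: {2,5}→1  {4,6}→1  {5,6}→2
  3 left: {2,5,6}→3  {3,4,6}→1  {4,5,6}→3
  4 left: {1,3,4,6}→1  {2,4,5,6}→6  {3,4,5,6}→4
  5 left: {0,1,3,4,6}→1  {1,3,4,5,6}→5  {2,3,4,5,6}→10
  placing 0:t first → 15 extensions
  placing 2:p first → 6 extensions
total linear extensions = 21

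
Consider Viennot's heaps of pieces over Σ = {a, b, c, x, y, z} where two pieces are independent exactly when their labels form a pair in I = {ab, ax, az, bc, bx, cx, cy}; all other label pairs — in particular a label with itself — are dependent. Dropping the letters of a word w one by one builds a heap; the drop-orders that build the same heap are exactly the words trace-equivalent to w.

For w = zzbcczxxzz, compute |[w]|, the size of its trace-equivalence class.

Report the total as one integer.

piece 0:z — minimal
piece 1:z rests on {0:z}
piece 2:b rests on {1:z}
piece 3:c rests on {1:z}
piece 4:c rests on {3:c}
piece 5:z rests on {2:b, 4:c}
piece 6:x rests on {5:z}
piece 7:x rests on {6:x}
piece 8:z rests on {7:x}
piece 9:z rests on {8:z}
minimal pieces: {0:z}
ways to finish when only these pieces remain (= sum over removing one remaining piece with nothing left below it):
  1 left: {9}→1
  2 left: {8,9}→1
  3 left: {7,8,9}→1
  4 left: {6,7,8,9}→1
  5 left: {5,6,7,8,9}→1
  6 left: {2,5,6,7,8,9}→1  {4,5,6,7,8,9}→1
  7 left: {2,4,5,6,7,8,9}→2  {3,4,5,6,7,8,9}→1
  8 left: {2,3,4,5,6,7,8,9}→3
  placing 0:z first → 3 extensions

3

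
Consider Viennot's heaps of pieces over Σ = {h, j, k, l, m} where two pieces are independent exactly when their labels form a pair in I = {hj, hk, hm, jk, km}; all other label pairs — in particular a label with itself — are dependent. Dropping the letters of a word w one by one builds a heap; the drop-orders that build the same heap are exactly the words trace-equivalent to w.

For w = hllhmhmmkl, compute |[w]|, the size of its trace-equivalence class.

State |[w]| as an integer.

60

piece 0:h — minimal
piece 1:l rests on {0:h}
piece 2:l rests on {1:l}
piece 3:h rests on {2:l}
piece 4:m rests on {2:l}
piece 5:h rests on {3:h}
piece 6:m rests on {4:m}
piece 7:m rests on {6:m}
piece 8:k rests on {2:l}
piece 9:l rests on {5:h, 7:m, 8:k}
minimal pieces: {0:h}
ways to finish when only these pieces remain (= sum over removing one remaining piece with nothing left below it):
  1 left: {9}→1
  2 left: {5,9}→1  {7,9}→1  {8,9}→1
  3 left: {3,5,9}→1  {5,7,9}→2  {5,8,9}→2  {6,7,9}→1  {7,8,9}→2
  4 left: {3,5,7,9}→3  {3,5,8,9}→3  {4,6,7,9}→1  {5,6,7,9}→3  {5,7,8,9}→6  {6,7,8,9}→3
  5 left: {3,5,6,7,9}→6  {3,5,7,8,9}→12  {4,5,6,7,9}→4  {4,6,7,8,9}→4  {5,6,7,8,9}→12
  6 left: {3,4,5,6,7,9}→10  {3,5,6,7,8,9}→30  {4,5,6,7,8,9}→20
  7 left: {3,4,5,6,7,8,9}→60
  8 left: {2,3,4,5,6,7,8,9}→60
  placing 0:h first → 60 extensions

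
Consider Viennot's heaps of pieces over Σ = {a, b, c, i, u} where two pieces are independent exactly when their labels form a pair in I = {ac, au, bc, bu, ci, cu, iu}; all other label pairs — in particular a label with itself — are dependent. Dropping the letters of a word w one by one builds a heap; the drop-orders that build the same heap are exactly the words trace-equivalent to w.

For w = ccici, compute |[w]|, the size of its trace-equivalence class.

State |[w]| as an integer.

piece 0:c — minimal
piece 1:c rests on {0:c}
piece 2:i — minimal
piece 3:c rests on {1:c}
piece 4:i rests on {2:i}
minimal pieces: {0:c, 2:i}
ways to finish when only these pieces remain (= sum over removing one remaining piece with nothing left below it):
  1 left: {3}→1  {4}→1
  2 left: {1,3}→1  {2,4}→1  {3,4}→2
  3 left: {0,1,3}→1  {1,3,4}→3  {2,3,4}→3
  placing 0:c first → 6 extensions
  placing 2:i first → 4 extensions
total linear extensions = 10

10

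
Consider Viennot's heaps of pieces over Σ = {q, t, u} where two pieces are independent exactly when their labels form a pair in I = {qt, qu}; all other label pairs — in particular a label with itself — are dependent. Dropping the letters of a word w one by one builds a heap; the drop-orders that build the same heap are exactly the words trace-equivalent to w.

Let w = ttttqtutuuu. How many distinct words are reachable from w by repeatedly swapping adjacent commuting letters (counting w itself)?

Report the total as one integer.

drop 0:t onto floor
drop 1:t onto {0:t}
drop 2:t onto {1:t}
drop 3:t onto {2:t}
drop 4:q onto floor
drop 5:t onto {3:t}
drop 6:u onto {5:t}
drop 7:t onto {6:u}
drop 8:u onto {7:t}
drop 9:u onto {8:u}
drop 10:u onto {9:u}
ground layer = {0:t, 4:q}
drop-orders for the pieces not yet dropped (sum over which currently-grounded one goes next):
  1 to go: {4} 1  {10} 1
  2 to go: {4,10} 2  {9,10} 1
  3 to go: {4,9,10} 3  {8,9,10} 1
  4 to go: {4,8,9,10} 4  {7,8,9,10} 1
  5 to go: {4,7,8,9,10} 5  {6,7,8,9,10} 1
  6 to go: {4,6,7,8,9,10} 6  {5,6,7,8,9,10} 1
  7 to go: {3,5,6,7,8,9,10} 1  {4,5,6,7,8,9,10} 7
  8 to go: {2,3,5,6,7,8,9,10} 1  {3,4,5,6,7,8,9,10} 8
  9 to go: {1,2,3,5,6,7,8,9,10} 1  {2,3,4,5,6,7,8,9,10} 9
  if 0:t drops first: 10 orders
  if 4:q drops first: 1 orders
heap linearizations: 11

11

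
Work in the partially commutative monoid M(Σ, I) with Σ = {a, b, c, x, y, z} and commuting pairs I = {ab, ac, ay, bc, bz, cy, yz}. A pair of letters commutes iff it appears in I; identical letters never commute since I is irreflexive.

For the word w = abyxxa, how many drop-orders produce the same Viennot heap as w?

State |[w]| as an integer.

3

#0=a has no predecessor
#1=b has no predecessor
#2=y depends on [1:b]
#3=x depends on [0:a, 2:y]
#4=x depends on [3:x]
#5=a depends on [4:x]
sources: [0:a, 1:b]
N(rest) = Σ N(rest − s) over sources s of rest; N(one piece) = 1:
  size 1 → [5]=1
  size 2 → [4,5]=1
  size 3 → [3,4,5]=1
  size 4 → [0,3,4,5]=1  [2,3,4,5]=1
  first=0(a) contributes 1
  first=1(b) contributes 2
|[w]| = 3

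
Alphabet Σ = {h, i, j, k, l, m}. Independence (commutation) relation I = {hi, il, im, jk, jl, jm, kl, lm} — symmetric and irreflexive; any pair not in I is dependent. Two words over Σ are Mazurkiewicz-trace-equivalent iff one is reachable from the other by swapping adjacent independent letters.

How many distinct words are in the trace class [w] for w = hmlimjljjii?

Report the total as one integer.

#0=h has no predecessor
#1=m depends on [0:h]
#2=l depends on [0:h]
#3=i has no predecessor
#4=m depends on [1:m]
#5=j depends on [0:h, 3:i]
#6=l depends on [2:l]
#7=j depends on [5:j]
#8=j depends on [7:j]
#9=i depends on [8:j]
#10=i depends on [9:i]
sources: [0:h, 3:i]
N(rest) = Σ N(rest − s) over sources s of rest; N(one piece) = 1:
  size 1 → [4]=1  [6]=1  [10]=1
  size 2 → [1,4]=1  [2,6]=1  [4,6]=2  [4,10]=2  [6,10]=2  [9,10]=1
  size 3 → [1,4,6]=3  [1,4,10]=3  [2,4,6]=3  [2,6,10]=3  [4,6,10]=6  [4,9,10]=3  [6,9,10]=3  [8,9,10]=1
  size 4 → [1,2,4,6]=6  [1,4,6,10]=12  [1,4,9,10]=6  [2,4,6,10]=12  [2,6,9,10]=6  [4,6,9,10]=12  [4,8,9,10]=4  [6,8,9,10]=4  [7,8,9,10]=1
  size 5 → [1,2,4,6,10]=30  [1,4,6,9,10]=30  [1,4,8,9,10]=10  [2,4,6,9,10]=30  [2,6,8,9,10]=10  [4,6,8,9,10]=20  [4,7,8,9,10]=5  [5,7,8,9,10]=1  [6,7,8,9,10]=5
  size 6 → [1,2,4,6,9,10]=90  [1,4,6,8,9,10]=60  [1,4,7,8,9,10]=15  [2,4,6,8,9,10]=60  [2,6,7,8,9,10]=15  [3,5,7,8,9,10]=1  [4,5,7,8,9,10]=6  [4,6,7,8,9,10]=30  [5,6,7,8,9,10]=6
  size 7 → [1,2,4,6,8,9,10]=210  [1,4,5,7,8,9,10]=21  [1,4,6,7,8,9,10]=105  [2,4,6,7,8,9,10]=105  [2,5,6,7,8,9,10]=21  [3,4,5,7,8,9,10]=7  [3,5,6,7,8,9,10]=7  [4,5,6,7,8,9,10]=42
  size 8 → [1,2,4,6,7,8,9,10]=420  [1,3,4,5,7,8,9,10]=28  [1,4,5,6,7,8,9,10]=168  [2,3,5,6,7,8,9,10]=28  [2,4,5,6,7,8,9,10]=168  [3,4,5,6,7,8,9,10]=56
  size 9 → [1,2,4,5,6,7,8,9,10]=756  [1,3,4,5,6,7,8,9,10]=252  [2,3,4,5,6,7,8,9,10]=252
  first=0(h) contributes 1260
  first=3(i) contributes 756
|[w]| = 2016

2016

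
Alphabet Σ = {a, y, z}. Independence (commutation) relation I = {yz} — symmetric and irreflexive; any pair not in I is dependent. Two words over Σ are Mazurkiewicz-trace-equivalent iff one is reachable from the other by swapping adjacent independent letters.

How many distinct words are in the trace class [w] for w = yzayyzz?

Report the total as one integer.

12

drop 0:y onto floor
drop 1:z onto floor
drop 2:a onto {0:y, 1:z}
drop 3:y onto {2:a}
drop 4:y onto {3:y}
drop 5:z onto {2:a}
drop 6:z onto {5:z}
ground layer = {0:y, 1:z}
drop-orders for the pieces not yet dropped (sum over which currently-grounded one goes next):
  1 to go: {4} 1  {6} 1
  2 to go: {3,4} 1  {4,6} 2  {5,6} 1
  3 to go: {3,4,6} 3  {4,5,6} 3
  4 to go: {3,4,5,6} 6
  5 to go: {2,3,4,5,6} 6
  if 0:y drops first: 6 orders
  if 1:z drops first: 6 orders
heap linearizations: 12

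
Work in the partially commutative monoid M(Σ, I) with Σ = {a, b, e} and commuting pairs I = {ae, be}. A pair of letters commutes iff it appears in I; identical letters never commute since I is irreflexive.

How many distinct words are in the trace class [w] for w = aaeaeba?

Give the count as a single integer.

0(a) covers ∅
1(a) covers 0:a
2(e) covers ∅
3(a) covers 1:a
4(e) covers 2:e
5(b) covers 3:a
6(a) covers 5:b
floor of heap: 0:a, 2:e
completions by unplaced set U, small U first (add the entries for U minus each lowest piece of U):
  |U|=1: {4}:1  {6}:1
  |U|=2: {2,4}:1  {4,6}:2  {5,6}:1
  |U|=3: {2,4,6}:3  {3,5,6}:1  {4,5,6}:3
  |U|=4: {1,3,5,6}:1  {2,4,5,6}:6  {3,4,5,6}:4
  |U|=5: {0,1,3,5,6}:1  {1,3,4,5,6}:5  {2,3,4,5,6}:10
  start at 0(a): 15
  start at 2(e): 6
sum over floor = 21

21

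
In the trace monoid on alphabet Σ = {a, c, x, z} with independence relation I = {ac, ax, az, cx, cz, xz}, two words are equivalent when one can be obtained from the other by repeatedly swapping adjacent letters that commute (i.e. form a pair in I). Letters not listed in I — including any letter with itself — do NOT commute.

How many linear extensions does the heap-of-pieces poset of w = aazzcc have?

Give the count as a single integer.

#0=a has no predecessor
#1=a depends on [0:a]
#2=z has no predecessor
#3=z depends on [2:z]
#4=c has no predecessor
#5=c depends on [4:c]
sources: [0:a, 2:z, 4:c]
N(rest) = Σ N(rest − s) over sources s of rest; N(one piece) = 1:
  size 1 → [1]=1  [3]=1  [5]=1
  size 2 → [0,1]=1  [1,3]=2  [1,5]=2  [2,3]=1  [3,5]=2  [4,5]=1
  size 3 → [0,1,3]=3  [0,1,5]=3  [1,2,3]=3  [1,3,5]=6  [1,4,5]=3  [2,3,5]=3  [3,4,5]=3
  size 4 → [0,1,2,3]=6  [0,1,3,5]=12  [0,1,4,5]=6  [1,2,3,5]=12  [1,3,4,5]=12  [2,3,4,5]=6
  first=0(a) contributes 30
  first=2(z) contributes 30
  first=4(c) contributes 30
|[w]| = 90

90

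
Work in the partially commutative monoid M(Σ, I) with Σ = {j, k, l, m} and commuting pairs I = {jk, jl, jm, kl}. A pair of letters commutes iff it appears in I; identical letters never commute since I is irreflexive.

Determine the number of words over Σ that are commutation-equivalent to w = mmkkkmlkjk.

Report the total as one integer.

30

0(m) covers ∅
1(m) covers 0:m
2(k) covers 1:m
3(k) covers 2:k
4(k) covers 3:k
5(m) covers 4:k
6(l) covers 5:m
7(k) covers 5:m
8(j) covers ∅
9(k) covers 7:k
floor of heap: 0:m, 8:j
completions by unplaced set U, small U first (add the entries for U minus each lowest piece of U):
  |U|=1: {6}:1  {8}:1  {9}:1
  |U|=2: {6,8}:2  {6,9}:2  {7,9}:1  {8,9}:2
  |U|=3: {6,7,9}:3  {6,8,9}:6  {7,8,9}:3
  |U|=4: {5,6,7,9}:3  {6,7,8,9}:12
  |U|=5: {4,5,6,7,9}:3  {5,6,7,8,9}:15
  |U|=6: {3,4,5,6,7,9}:3  {4,5,6,7,8,9}:18
  |U|=7: {2,3,4,5,6,7,9}:3  {3,4,5,6,7,8,9}:21
  |U|=8: {1,2,3,4,5,6,7,9}:3  {2,3,4,5,6,7,8,9}:24
  start at 0(m): 27
  start at 8(j): 3
sum over floor = 30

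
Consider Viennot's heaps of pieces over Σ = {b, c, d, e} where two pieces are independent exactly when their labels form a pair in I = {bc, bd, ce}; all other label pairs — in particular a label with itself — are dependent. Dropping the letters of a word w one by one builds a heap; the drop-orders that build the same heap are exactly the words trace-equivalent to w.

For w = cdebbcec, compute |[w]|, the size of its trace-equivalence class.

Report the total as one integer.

15

drop 0:c onto floor
drop 1:d onto {0:c}
drop 2:e onto {1:d}
drop 3:b onto {2:e}
drop 4:b onto {3:b}
drop 5:c onto {1:d}
drop 6:e onto {4:b}
drop 7:c onto {5:c}
ground layer = {0:c}
drop-orders for the pieces not yet dropped (sum over which currently-grounded one goes next):
  1 to go: {6} 1  {7} 1
  2 to go: {4,6} 1  {5,7} 1  {6,7} 2
  3 to go: {3,4,6} 1  {4,6,7} 3  {5,6,7} 3
  4 to go: {2,3,4,6} 1  {3,4,6,7} 4  {4,5,6,7} 6
  5 to go: {2,3,4,6,7} 5  {3,4,5,6,7} 10
  6 to go: {2,3,4,5,6,7} 15
  if 0:c drops first: 15 orders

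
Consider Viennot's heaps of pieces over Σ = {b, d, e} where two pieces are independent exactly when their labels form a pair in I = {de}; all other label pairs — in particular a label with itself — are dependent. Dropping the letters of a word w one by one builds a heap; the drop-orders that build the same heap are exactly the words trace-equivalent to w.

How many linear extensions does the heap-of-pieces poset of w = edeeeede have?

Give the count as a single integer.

0(e) covers ∅
1(d) covers ∅
2(e) covers 0:e
3(e) covers 2:e
4(e) covers 3:e
5(e) covers 4:e
6(d) covers 1:d
7(e) covers 5:e
floor of heap: 0:e, 1:d
completions by unplaced set U, small U first (add the entries for U minus each lowest piece of U):
  |U|=1: {6}:1  {7}:1
  |U|=2: {1,6}:1  {5,7}:1  {6,7}:2
  |U|=3: {1,6,7}:3  {4,5,7}:1  {5,6,7}:3
  |U|=4: {1,5,6,7}:6  {3,4,5,7}:1  {4,5,6,7}:4
  |U|=5: {1,4,5,6,7}:10  {2,3,4,5,7}:1  {3,4,5,6,7}:5
  |U|=6: {0,2,3,4,5,7}:1  {1,3,4,5,6,7}:15  {2,3,4,5,6,7}:6
  start at 0(e): 21
  start at 1(d): 7
sum over floor = 28

28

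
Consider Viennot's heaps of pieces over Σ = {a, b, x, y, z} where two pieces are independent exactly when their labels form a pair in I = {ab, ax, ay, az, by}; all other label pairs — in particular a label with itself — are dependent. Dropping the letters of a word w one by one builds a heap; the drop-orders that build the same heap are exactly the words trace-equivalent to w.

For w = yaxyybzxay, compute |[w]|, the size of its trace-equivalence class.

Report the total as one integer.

drop 0:y onto floor
drop 1:a onto floor
drop 2:x onto {0:y}
drop 3:y onto {2:x}
drop 4:y onto {3:y}
drop 5:b onto {2:x}
drop 6:z onto {4:y, 5:b}
drop 7:x onto {6:z}
drop 8:a onto {1:a}
drop 9:y onto {7:x}
ground layer = {0:y, 1:a}
drop-orders for the pieces not yet dropped (sum over which currently-grounded one goes next):
  1 to go: {8} 1  {9} 1
  2 to go: {1,8} 1  {7,9} 1  {8,9} 2
  3 to go: {1,8,9} 3  {6,7,9} 1  {7,8,9} 3
  4 to go: {1,7,8,9} 6  {4,6,7,9} 1  {5,6,7,9} 1  {6,7,8,9} 4
  5 to go: {1,6,7,8,9} 10  {3,4,6,7,9} 1  {4,5,6,7,9} 2  {4,6,7,8,9} 5  {5,6,7,8,9} 5
  6 to go: {1,4,6,7,8,9} 15  {1,5,6,7,8,9} 15  {3,4,5,6,7,9} 3  {3,4,6,7,8,9} 6  {4,5,6,7,8,9} 12
  7 to go: {1,3,4,6,7,8,9} 21  {1,4,5,6,7,8,9} 42  {2,3,4,5,6,7,9} 3  {3,4,5,6,7,8,9} 21
  8 to go: {0,2,3,4,5,6,7,9} 3  {1,3,4,5,6,7,8,9} 84  {2,3,4,5,6,7,8,9} 24
  if 0:y drops first: 108 orders
  if 1:a drops first: 27 orders
heap linearizations: 135

135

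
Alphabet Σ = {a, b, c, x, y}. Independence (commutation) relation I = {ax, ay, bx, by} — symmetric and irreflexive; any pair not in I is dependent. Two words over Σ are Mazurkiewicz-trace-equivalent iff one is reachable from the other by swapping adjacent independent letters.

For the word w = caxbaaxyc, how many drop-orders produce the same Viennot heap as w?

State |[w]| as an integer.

35

piece 0:c — minimal
piece 1:a rests on {0:c}
piece 2:x rests on {0:c}
piece 3:b rests on {1:a}
piece 4:a rests on {3:b}
piece 5:a rests on {4:a}
piece 6:x rests on {2:x}
piece 7:y rests on {6:x}
piece 8:c rests on {5:a, 7:y}
minimal pieces: {0:c}
ways to finish when only these pieces remain (= sum over removing one remaining piece with nothing left below it):
  1 left: {8}→1
  2 left: {5,8}→1  {7,8}→1
  3 left: {4,5,8}→1  {5,7,8}→2  {6,7,8}→1
  4 left: {2,6,7,8}→1  {3,4,5,8}→1  {4,5,7,8}→3  {5,6,7,8}→3
  5 left: {1,3,4,5,8}→1  {2,5,6,7,8}→4  {3,4,5,7,8}→4  {4,5,6,7,8}→6
  6 left: {1,3,4,5,7,8}→5  {2,4,5,6,7,8}→10  {3,4,5,6,7,8}→10
  7 left: {1,3,4,5,6,7,8}→15  {2,3,4,5,6,7,8}→20
  placing 0:c first → 35 extensions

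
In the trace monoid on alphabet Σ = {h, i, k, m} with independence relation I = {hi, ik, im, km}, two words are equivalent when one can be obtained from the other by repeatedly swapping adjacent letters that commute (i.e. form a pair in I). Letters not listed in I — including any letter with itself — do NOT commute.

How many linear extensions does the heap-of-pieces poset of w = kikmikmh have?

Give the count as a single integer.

280

piece 0:k — minimal
piece 1:i — minimal
piece 2:k rests on {0:k}
piece 3:m — minimal
piece 4:i rests on {1:i}
piece 5:k rests on {2:k}
piece 6:m rests on {3:m}
piece 7:h rests on {5:k, 6:m}
minimal pieces: {0:k, 1:i, 3:m}
ways to finish when only these pieces remain (= sum over removing one remaining piece with nothing left below it):
  1 left: {4}→1  {7}→1
  2 left: {1,4}→1  {4,7}→2  {5,7}→1  {6,7}→1
  3 left: {1,4,7}→3  {2,5,7}→1  {3,6,7}→1  {4,5,7}→3  {4,6,7}→3  {5,6,7}→2
  4 left: {0,2,5,7}→1  {1,4,5,7}→6  {1,4,6,7}→6  {2,4,5,7}→4  {2,5,6,7}→3  {3,4,6,7}→4  {3,5,6,7}→3  {4,5,6,7}→8
  5 left: {0,2,4,5,7}→5  {0,2,5,6,7}→4  {1,2,4,5,7}→10  {1,3,4,6,7}→10  {1,4,5,6,7}→20  {2,3,5,6,7}→6  {2,4,5,6,7}→15  {3,4,5,6,7}→15
  6 left: {0,1,2,4,5,7}→15  {0,2,3,5,6,7}→10  {0,2,4,5,6,7}→24  {1,2,4,5,6,7}→45  {1,3,4,5,6,7}→45  {2,3,4,5,6,7}→36
  placing 0:k first → 126 extensions
  placing 1:i first → 70 extensions
  placing 3:m first → 84 extensions
total linear extensions = 280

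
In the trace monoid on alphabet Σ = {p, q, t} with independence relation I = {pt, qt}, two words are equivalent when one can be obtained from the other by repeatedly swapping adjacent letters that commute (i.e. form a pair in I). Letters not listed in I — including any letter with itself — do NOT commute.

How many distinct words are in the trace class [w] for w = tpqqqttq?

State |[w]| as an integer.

0(t) covers ∅
1(p) covers ∅
2(q) covers 1:p
3(q) covers 2:q
4(q) covers 3:q
5(t) covers 0:t
6(t) covers 5:t
7(q) covers 4:q
floor of heap: 0:t, 1:p
completions by unplaced set U, small U first (add the entries for U minus each lowest piece of U):
  |U|=1: {6}:1  {7}:1
  |U|=2: {4,7}:1  {5,6}:1  {6,7}:2
  |U|=3: {0,5,6}:1  {3,4,7}:1  {4,6,7}:3  {5,6,7}:3
  |U|=4: {0,5,6,7}:4  {2,3,4,7}:1  {3,4,6,7}:4  {4,5,6,7}:6
  |U|=5: {0,4,5,6,7}:10  {1,2,3,4,7}:1  {2,3,4,6,7}:5  {3,4,5,6,7}:10
  |U|=6: {0,3,4,5,6,7}:20  {1,2,3,4,6,7}:6  {2,3,4,5,6,7}:15
  start at 0(t): 21
  start at 1(p): 35
sum over floor = 56

56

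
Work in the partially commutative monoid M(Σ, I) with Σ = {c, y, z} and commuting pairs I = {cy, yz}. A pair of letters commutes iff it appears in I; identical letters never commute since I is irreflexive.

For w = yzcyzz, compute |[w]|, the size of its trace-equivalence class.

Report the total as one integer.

15

piece 0:y — minimal
piece 1:z — minimal
piece 2:c rests on {1:z}
piece 3:y rests on {0:y}
piece 4:z rests on {2:c}
piece 5:z rests on {4:z}
minimal pieces: {0:y, 1:z}
ways to finish when only these pieces remain (= sum over removing one remaining piece with nothing left below it):
  1 left: {3}→1  {5}→1
  2 left: {0,3}→1  {3,5}→2  {4,5}→1
  3 left: {0,3,5}→3  {2,4,5}→1  {3,4,5}→3
  4 left: {0,3,4,5}→6  {1,2,4,5}→1  {2,3,4,5}→4
  placing 0:y first → 5 extensions
  placing 1:z first → 10 extensions
total linear extensions = 15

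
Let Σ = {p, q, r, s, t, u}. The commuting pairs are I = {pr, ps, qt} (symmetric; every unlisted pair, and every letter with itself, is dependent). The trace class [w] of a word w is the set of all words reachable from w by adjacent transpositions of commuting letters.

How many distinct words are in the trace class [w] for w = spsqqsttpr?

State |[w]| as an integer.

6

drop 0:s onto floor
drop 1:p onto floor
drop 2:s onto {0:s}
drop 3:q onto {1:p, 2:s}
drop 4:q onto {3:q}
drop 5:s onto {4:q}
drop 6:t onto {5:s}
drop 7:t onto {6:t}
drop 8:p onto {7:t}
drop 9:r onto {7:t}
ground layer = {0:s, 1:p}
drop-orders for the pieces not yet dropped (sum over which currently-grounded one goes next):
  1 to go: {8} 1  {9} 1
  2 to go: {8,9} 2
  3 to go: {7,8,9} 2
  4 to go: {6,7,8,9} 2
  5 to go: {5,6,7,8,9} 2
  6 to go: {4,5,6,7,8,9} 2
  7 to go: {3,4,5,6,7,8,9} 2
  8 to go: {1,3,4,5,6,7,8,9} 2  {2,3,4,5,6,7,8,9} 2
  if 0:s drops first: 4 orders
  if 1:p drops first: 2 orders
heap linearizations: 6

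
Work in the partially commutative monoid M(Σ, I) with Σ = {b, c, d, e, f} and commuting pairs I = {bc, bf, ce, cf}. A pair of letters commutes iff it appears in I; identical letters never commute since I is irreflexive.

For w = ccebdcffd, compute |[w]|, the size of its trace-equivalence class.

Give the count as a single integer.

18

#0=c has no predecessor
#1=c depends on [0:c]
#2=e has no predecessor
#3=b depends on [2:e]
#4=d depends on [1:c, 3:b]
#5=c depends on [4:d]
#6=f depends on [4:d]
#7=f depends on [6:f]
#8=d depends on [5:c, 7:f]
sources: [0:c, 2:e]
N(rest) = Σ N(rest − s) over sources s of rest; N(one piece) = 1:
  size 1 → [8]=1
  size 2 → [5,8]=1  [7,8]=1
  size 3 → [5,7,8]=2  [6,7,8]=1
  size 4 → [5,6,7,8]=3
  size 5 → [4,5,6,7,8]=3
  size 6 → [1,4,5,6,7,8]=3  [3,4,5,6,7,8]=3
  size 7 → [0,1,4,5,6,7,8]=3  [1,3,4,5,6,7,8]=6  [2,3,4,5,6,7,8]=3
  first=0(c) contributes 9
  first=2(e) contributes 9
|[w]| = 18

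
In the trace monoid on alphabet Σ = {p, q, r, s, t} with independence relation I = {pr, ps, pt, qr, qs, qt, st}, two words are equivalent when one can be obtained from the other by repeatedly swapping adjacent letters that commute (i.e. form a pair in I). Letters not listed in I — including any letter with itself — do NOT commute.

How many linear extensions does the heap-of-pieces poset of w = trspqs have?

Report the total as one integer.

0(t) covers ∅
1(r) covers 0:t
2(s) covers 1:r
3(p) covers ∅
4(q) covers 3:p
5(s) covers 2:s
floor of heap: 0:t, 3:p
completions by unplaced set U, small U first (add the entries for U minus each lowest piece of U):
  |U|=1: {4}:1  {5}:1
  |U|=2: {2,5}:1  {3,4}:1  {4,5}:2
  |U|=3: {1,2,5}:1  {2,4,5}:3  {3,4,5}:3
  |U|=4: {0,1,2,5}:1  {1,2,4,5}:4  {2,3,4,5}:6
  start at 0(t): 10
  start at 3(p): 5
sum over floor = 15

15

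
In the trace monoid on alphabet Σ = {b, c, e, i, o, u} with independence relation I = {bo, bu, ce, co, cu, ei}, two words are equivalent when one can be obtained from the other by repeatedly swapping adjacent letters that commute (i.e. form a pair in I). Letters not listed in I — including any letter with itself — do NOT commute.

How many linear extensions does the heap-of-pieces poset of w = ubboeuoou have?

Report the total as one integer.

drop 0:u onto floor
drop 1:b onto floor
drop 2:b onto {1:b}
drop 3:o onto {0:u}
drop 4:e onto {2:b, 3:o}
drop 5:u onto {4:e}
drop 6:o onto {5:u}
drop 7:o onto {6:o}
drop 8:u onto {7:o}
ground layer = {0:u, 1:b}
drop-orders for the pieces not yet dropped (sum over which currently-grounded one goes next):
  1 to go: {8} 1
  2 to go: {7,8} 1
  3 to go: {6,7,8} 1
  4 to go: {5,6,7,8} 1
  5 to go: {4,5,6,7,8} 1
  6 to go: {2,4,5,6,7,8} 1  {3,4,5,6,7,8} 1
  7 to go: {0,3,4,5,6,7,8} 1  {1,2,4,5,6,7,8} 1  {2,3,4,5,6,7,8} 2
  if 0:u drops first: 3 orders
  if 1:b drops first: 3 orders
heap linearizations: 6

6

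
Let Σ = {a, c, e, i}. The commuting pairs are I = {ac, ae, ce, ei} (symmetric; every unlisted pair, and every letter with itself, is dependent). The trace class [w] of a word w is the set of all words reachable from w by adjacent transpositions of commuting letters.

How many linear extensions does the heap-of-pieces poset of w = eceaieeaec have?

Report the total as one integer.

piece 0:e — minimal
piece 1:c — minimal
piece 2:e rests on {0:e}
piece 3:a — minimal
piece 4:i rests on {1:c, 3:a}
piece 5:e rests on {2:e}
piece 6:e rests on {5:e}
piece 7:a rests on {4:i}
piece 8:e rests on {6:e}
piece 9:c rests on {4:i}
minimal pieces: {0:e, 1:c, 3:a}
ways to finish when only these pieces remain (= sum over removing one remaining piece with nothing left below it):
  1 left: {7}→1  {8}→1  {9}→1
  2 left: {6,8}→1  {7,8}→2  {7,9}→2  {8,9}→2
  3 left: {4,7,9}→2  {5,6,8}→1  {6,7,8}→3  {6,8,9}→3  {7,8,9}→6
  4 left: {1,4,7,9}→2  {2,5,6,8}→1  {3,4,7,9}→2  {4,7,8,9}→8  {5,6,7,8}→4  {5,6,8,9}→4  {6,7,8,9}→12
  5 left: {0,2,5,6,8}→1  {1,3,4,7,9}→4  {1,4,7,8,9}→10  {2,5,6,7,8}→5  {2,5,6,8,9}→5  {3,4,7,8,9}→10  {4,6,7,8,9}→20  {5,6,7,8,9}→20
  6 left: {0,2,5,6,7,8}→6  {0,2,5,6,8,9}→6  {1,3,4,7,8,9}→24  {1,4,6,7,8,9}→30  {2,5,6,7,8,9}→30  {3,4,6,7,8,9}→30  {4,5,6,7,8,9}→40
  7 left: {0,2,5,6,7,8,9}→42  {1,3,4,6,7,8,9}→84  {1,4,5,6,7,8,9}→70  {2,4,5,6,7,8,9}→70  {3,4,5,6,7,8,9}→70
  8 left: {0,2,4,5,6,7,8,9}→112  {1,2,4,5,6,7,8,9}→140  {1,3,4,5,6,7,8,9}→224  {2,3,4,5,6,7,8,9}→140
  placing 0:e first → 504 extensions
  placing 1:c first → 252 extensions
  placing 3:a first → 252 extensions
total linear extensions = 1008

1008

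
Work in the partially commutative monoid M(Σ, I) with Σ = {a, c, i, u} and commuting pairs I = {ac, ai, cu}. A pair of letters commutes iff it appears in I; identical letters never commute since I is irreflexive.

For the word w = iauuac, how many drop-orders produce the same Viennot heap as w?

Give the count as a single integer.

0(i) covers ∅
1(a) covers ∅
2(u) covers 0:i, 1:a
3(u) covers 2:u
4(a) covers 3:u
5(c) covers 0:i
floor of heap: 0:i, 1:a
completions by unplaced set U, small U first (add the entries for U minus each lowest piece of U):
  |U|=1: {4}:1  {5}:1
  |U|=2: {3,4}:1  {4,5}:2
  |U|=3: {2,3,4}:1  {3,4,5}:3
  |U|=4: {1,2,3,4}:1  {2,3,4,5}:4
  start at 0(i): 5
  start at 1(a): 4
sum over floor = 9

9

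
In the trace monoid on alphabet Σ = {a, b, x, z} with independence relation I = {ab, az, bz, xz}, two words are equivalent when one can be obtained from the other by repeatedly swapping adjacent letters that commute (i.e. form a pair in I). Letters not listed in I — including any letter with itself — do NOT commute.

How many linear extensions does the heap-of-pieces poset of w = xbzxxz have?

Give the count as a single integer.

#0=x has no predecessor
#1=b depends on [0:x]
#2=z has no predecessor
#3=x depends on [1:b]
#4=x depends on [3:x]
#5=z depends on [2:z]
sources: [0:x, 2:z]
N(rest) = Σ N(rest − s) over sources s of rest; N(one piece) = 1:
  size 1 → [4]=1  [5]=1
  size 2 → [2,5]=1  [3,4]=1  [4,5]=2
  size 3 → [1,3,4]=1  [2,4,5]=3  [3,4,5]=3
  size 4 → [0,1,3,4]=1  [1,3,4,5]=4  [2,3,4,5]=6
  first=0(x) contributes 10
  first=2(z) contributes 5
|[w]| = 15

15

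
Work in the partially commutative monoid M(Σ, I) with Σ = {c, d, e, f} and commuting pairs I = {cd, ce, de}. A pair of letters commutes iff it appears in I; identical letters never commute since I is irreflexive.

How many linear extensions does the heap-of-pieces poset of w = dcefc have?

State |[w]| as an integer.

drop 0:d onto floor
drop 1:c onto floor
drop 2:e onto floor
drop 3:f onto {0:d, 1:c, 2:e}
drop 4:c onto {3:f}
ground layer = {0:d, 1:c, 2:e}
drop-orders for the pieces not yet dropped (sum over which currently-grounded one goes next):
  1 to go: {4} 1
  2 to go: {3,4} 1
  3 to go: {0,3,4} 1  {1,3,4} 1  {2,3,4} 1
  if 0:d drops first: 2 orders
  if 1:c drops first: 2 orders
  if 2:e drops first: 2 orders
heap linearizations: 6

6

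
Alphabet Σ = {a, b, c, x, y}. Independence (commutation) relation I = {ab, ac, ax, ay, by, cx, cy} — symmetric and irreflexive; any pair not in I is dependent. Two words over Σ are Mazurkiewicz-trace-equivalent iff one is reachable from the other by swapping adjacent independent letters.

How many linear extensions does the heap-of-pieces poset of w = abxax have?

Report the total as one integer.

10

piece 0:a — minimal
piece 1:b — minimal
piece 2:x rests on {1:b}
piece 3:a rests on {0:a}
piece 4:x rests on {2:x}
minimal pieces: {0:a, 1:b}
ways to finish when only these pieces remain (= sum over removing one remaining piece with nothing left below it):
  1 left: {3}→1  {4}→1
  2 left: {0,3}→1  {2,4}→1  {3,4}→2
  3 left: {0,3,4}→3  {1,2,4}→1  {2,3,4}→3
  placing 0:a first → 4 extensions
  placing 1:b first → 6 extensions
total linear extensions = 10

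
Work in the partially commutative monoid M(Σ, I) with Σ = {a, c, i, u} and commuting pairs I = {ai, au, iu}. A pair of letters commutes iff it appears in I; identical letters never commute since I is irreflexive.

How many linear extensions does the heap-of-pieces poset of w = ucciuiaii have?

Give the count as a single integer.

30

#0=u has no predecessor
#1=c depends on [0:u]
#2=c depends on [1:c]
#3=i depends on [2:c]
#4=u depends on [2:c]
#5=i depends on [3:i]
#6=a depends on [2:c]
#7=i depends on [5:i]
#8=i depends on [7:i]
sources: [0:u]
N(rest) = Σ N(rest − s) over sources s of rest; N(one piece) = 1:
  size 1 → [4]=1  [6]=1  [8]=1
  size 2 → [4,6]=2  [4,8]=2  [6,8]=2  [7,8]=1
  size 3 → [4,6,8]=6  [4,7,8]=3  [5,7,8]=1  [6,7,8]=3
  size 4 → [3,5,7,8]=1  [4,5,7,8]=4  [4,6,7,8]=12  [5,6,7,8]=4
  size 5 → [3,4,5,7,8]=5  [3,5,6,7,8]=5  [4,5,6,7,8]=20
  size 6 → [3,4,5,6,7,8]=30
  size 7 → [2,3,4,5,6,7,8]=30
  first=0(u) contributes 30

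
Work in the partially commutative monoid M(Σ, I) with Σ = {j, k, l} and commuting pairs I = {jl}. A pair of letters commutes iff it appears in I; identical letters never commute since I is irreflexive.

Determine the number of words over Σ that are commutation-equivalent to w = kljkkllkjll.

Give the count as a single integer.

drop 0:k onto floor
drop 1:l onto {0:k}
drop 2:j onto {0:k}
drop 3:k onto {1:l, 2:j}
drop 4:k onto {3:k}
drop 5:l onto {4:k}
drop 6:l onto {5:l}
drop 7:k onto {6:l}
drop 8:j onto {7:k}
drop 9:l onto {7:k}
drop 10:l onto {9:l}
ground layer = {0:k}
drop-orders for the pieces not yet dropped (sum over which currently-grounded one goes next):
  1 to go: {8} 1  {10} 1
  2 to go: {8,10} 2  {9,10} 1
  3 to go: {8,9,10} 3
  4 to go: {7,8,9,10} 3
  5 to go: {6,7,8,9,10} 3
  6 to go: {5,6,7,8,9,10} 3
  7 to go: {4,5,6,7,8,9,10} 3
  8 to go: {3,4,5,6,7,8,9,10} 3
  9 to go: {1,3,4,5,6,7,8,9,10} 3  {2,3,4,5,6,7,8,9,10} 3
  if 0:k drops first: 6 orders

6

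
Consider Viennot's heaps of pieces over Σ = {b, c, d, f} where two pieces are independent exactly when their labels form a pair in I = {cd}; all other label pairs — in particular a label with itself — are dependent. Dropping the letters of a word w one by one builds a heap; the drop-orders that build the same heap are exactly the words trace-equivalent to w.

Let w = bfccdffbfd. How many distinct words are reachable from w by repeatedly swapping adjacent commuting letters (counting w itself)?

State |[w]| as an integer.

#0=b has no predecessor
#1=f depends on [0:b]
#2=c depends on [1:f]
#3=c depends on [2:c]
#4=d depends on [1:f]
#5=f depends on [3:c, 4:d]
#6=f depends on [5:f]
#7=b depends on [6:f]
#8=f depends on [7:b]
#9=d depends on [8:f]
sources: [0:b]
N(rest) = Σ N(rest − s) over sources s of rest; N(one piece) = 1:
  size 1 → [9]=1
  size 2 → [8,9]=1
  size 3 → [7,8,9]=1
  size 4 → [6,7,8,9]=1
  size 5 → [5,6,7,8,9]=1
  size 6 → [3,5,6,7,8,9]=1  [4,5,6,7,8,9]=1
  size 7 → [2,3,5,6,7,8,9]=1  [3,4,5,6,7,8,9]=2
  size 8 → [2,3,4,5,6,7,8,9]=3
  first=0(b) contributes 3

3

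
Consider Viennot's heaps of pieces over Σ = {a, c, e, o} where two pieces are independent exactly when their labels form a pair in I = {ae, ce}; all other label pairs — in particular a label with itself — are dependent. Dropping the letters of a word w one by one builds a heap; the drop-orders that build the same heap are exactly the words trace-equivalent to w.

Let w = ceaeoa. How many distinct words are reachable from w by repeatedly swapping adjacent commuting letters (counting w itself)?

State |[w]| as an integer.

6

piece 0:c — minimal
piece 1:e — minimal
piece 2:a rests on {0:c}
piece 3:e rests on {1:e}
piece 4:o rests on {2:a, 3:e}
piece 5:a rests on {4:o}
minimal pieces: {0:c, 1:e}
ways to finish when only these pieces remain (= sum over removing one remaining piece with nothing left below it):
  1 left: {5}→1
  2 left: {4,5}→1
  3 left: {2,4,5}→1  {3,4,5}→1
  4 left: {0,2,4,5}→1  {1,3,4,5}→1  {2,3,4,5}→2
  placing 0:c first → 3 extensions
  placing 1:e first → 3 extensions
total linear extensions = 6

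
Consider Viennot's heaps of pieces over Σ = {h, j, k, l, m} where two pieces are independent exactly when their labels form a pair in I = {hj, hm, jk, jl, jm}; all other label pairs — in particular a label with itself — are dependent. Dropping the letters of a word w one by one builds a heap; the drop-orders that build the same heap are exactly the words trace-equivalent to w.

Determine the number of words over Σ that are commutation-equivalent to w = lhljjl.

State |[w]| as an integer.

drop 0:l onto floor
drop 1:h onto {0:l}
drop 2:l onto {1:h}
drop 3:j onto floor
drop 4:j onto {3:j}
drop 5:l onto {2:l}
ground layer = {0:l, 3:j}
drop-orders for the pieces not yet dropped (sum over which currently-grounded one goes next):
  1 to go: {4} 1  {5} 1
  2 to go: {2,5} 1  {3,4} 1  {4,5} 2
  3 to go: {1,2,5} 1  {2,4,5} 3  {3,4,5} 3
  4 to go: {0,1,2,5} 1  {1,2,4,5} 4  {2,3,4,5} 6
  if 0:l drops first: 10 orders
  if 3:j drops first: 5 orders
heap linearizations: 15

15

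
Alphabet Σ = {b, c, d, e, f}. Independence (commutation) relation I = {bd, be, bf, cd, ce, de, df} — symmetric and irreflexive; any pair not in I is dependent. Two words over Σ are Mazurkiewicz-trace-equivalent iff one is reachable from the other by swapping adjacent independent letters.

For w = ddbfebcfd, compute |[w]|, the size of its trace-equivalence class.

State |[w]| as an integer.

#0=d has no predecessor
#1=d depends on [0:d]
#2=b has no predecessor
#3=f has no predecessor
#4=e depends on [3:f]
#5=b depends on [2:b]
#6=c depends on [3:f, 5:b]
#7=f depends on [4:e, 6:c]
#8=d depends on [1:d]
sources: [0:d, 2:b, 3:f]
N(rest) = Σ N(rest − s) over sources s of rest; N(one piece) = 1:
  size 1 → [7]=1  [8]=1
  size 2 → [1,8]=1  [4,7]=1  [6,7]=1  [7,8]=2
  size 3 → [0,1,8]=1  [1,7,8]=3  [4,6,7]=2  [4,7,8]=3  [5,6,7]=1  [6,7,8]=3
  size 4 → [0,1,7,8]=4  [1,4,7,8]=6  [1,6,7,8]=6  [2,5,6,7]=1  [3,4,6,7]=2  [4,5,6,7]=3  [4,6,7,8]=8  [5,6,7,8]=4
  size 5 → [0,1,4,7,8]=10  [0,1,6,7,8]=10  [1,4,6,7,8]=20  [1,5,6,7,8]=10  [2,4,5,6,7]=4  [2,5,6,7,8]=5  [3,4,5,6,7]=5  [3,4,6,7,8]=10  [4,5,6,7,8]=15
  size 6 → [0,1,4,6,7,8]=40  [0,1,5,6,7,8]=20  [1,2,5,6,7,8]=15  [1,3,4,6,7,8]=30  [1,4,5,6,7,8]=45  [2,3,4,5,6,7]=9  [2,4,5,6,7,8]=24  [3,4,5,6,7,8]=30
  size 7 → [0,1,2,5,6,7,8]=35  [0,1,3,4,6,7,8]=70  [0,1,4,5,6,7,8]=105  [1,2,4,5,6,7,8]=84  [1,3,4,5,6,7,8]=105  [2,3,4,5,6,7,8]=63
  first=0(d) contributes 252
  first=2(b) contributes 280
  first=3(f) contributes 224
|[w]| = 756

756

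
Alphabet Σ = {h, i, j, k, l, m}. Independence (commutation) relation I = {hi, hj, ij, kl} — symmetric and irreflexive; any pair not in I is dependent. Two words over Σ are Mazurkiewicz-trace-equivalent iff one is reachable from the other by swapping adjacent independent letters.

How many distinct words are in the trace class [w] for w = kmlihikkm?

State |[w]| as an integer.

3

#0=k has no predecessor
#1=m depends on [0:k]
#2=l depends on [1:m]
#3=i depends on [2:l]
#4=h depends on [2:l]
#5=i depends on [3:i]
#6=k depends on [4:h, 5:i]
#7=k depends on [6:k]
#8=m depends on [7:k]
sources: [0:k]
N(rest) = Σ N(rest − s) over sources s of rest; N(one piece) = 1:
  size 1 → [8]=1
  size 2 → [7,8]=1
  size 3 → [6,7,8]=1
  size 4 → [4,6,7,8]=1  [5,6,7,8]=1
  size 5 → [3,5,6,7,8]=1  [4,5,6,7,8]=2
  size 6 → [3,4,5,6,7,8]=3
  size 7 → [2,3,4,5,6,7,8]=3
  first=0(k) contributes 3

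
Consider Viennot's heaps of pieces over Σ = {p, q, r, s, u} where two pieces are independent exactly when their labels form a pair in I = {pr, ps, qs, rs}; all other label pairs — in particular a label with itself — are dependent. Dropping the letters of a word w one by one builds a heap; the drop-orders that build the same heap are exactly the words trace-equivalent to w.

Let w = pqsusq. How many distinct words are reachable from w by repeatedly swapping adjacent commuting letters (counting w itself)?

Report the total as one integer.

6

piece 0:p — minimal
piece 1:q rests on {0:p}
piece 2:s — minimal
piece 3:u rests on {1:q, 2:s}
piece 4:s rests on {3:u}
piece 5:q rests on {3:u}
minimal pieces: {0:p, 2:s}
ways to finish when only these pieces remain (= sum over removing one remaining piece with nothing left below it):
  1 left: {4}→1  {5}→1
  2 left: {4,5}→2
  3 left: {3,4,5}→2
  4 left: {1,3,4,5}→2  {2,3,4,5}→2
  placing 0:p first → 4 extensions
  placing 2:s first → 2 extensions
total linear extensions = 6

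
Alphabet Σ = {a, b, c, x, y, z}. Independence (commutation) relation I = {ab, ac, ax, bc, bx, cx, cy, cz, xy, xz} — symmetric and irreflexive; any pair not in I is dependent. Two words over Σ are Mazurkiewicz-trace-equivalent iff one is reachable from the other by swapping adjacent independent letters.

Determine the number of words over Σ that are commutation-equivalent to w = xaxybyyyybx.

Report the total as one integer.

0(x) covers ∅
1(a) covers ∅
2(x) covers 0:x
3(y) covers 1:a
4(b) covers 3:y
5(y) covers 4:b
6(y) covers 5:y
7(y) covers 6:y
8(y) covers 7:y
9(b) covers 8:y
10(x) covers 2:x
floor of heap: 0:x, 1:a
completions by unplaced set U, small U first (add the entries for U minus each lowest piece of U):
  |U|=1: {9}:1  {10}:1
  |U|=2: {2,10}:1  {8,9}:1  {9,10}:2
  |U|=3: {0,2,10}:1  {2,9,10}:3  {7,8,9}:1  {8,9,10}:3
  |U|=4: {0,2,9,10}:4  {2,8,9,10}:6  {6,7,8,9}:1  {7,8,9,10}:4
  |U|=5: {0,2,8,9,10}:10  {2,7,8,9,10}:10  {5,6,7,8,9}:1  {6,7,8,9,10}:5
  |U|=6: {0,2,7,8,9,10}:20  {2,6,7,8,9,10}:15  {4,5,6,7,8,9}:1  {5,6,7,8,9,10}:6
  |U|=7: {0,2,6,7,8,9,10}:35  {2,5,6,7,8,9,10}:21  {3,4,5,6,7,8,9}:1  {4,5,6,7,8,9,10}:7
  |U|=8: {0,2,5,6,7,8,9,10}:56  {1,3,4,5,6,7,8,9}:1  {2,4,5,6,7,8,9,10}:28  {3,4,5,6,7,8,9,10}:8
  |U|=9: {0,2,4,5,6,7,8,9,10}:84  {1,3,4,5,6,7,8,9,10}:9  {2,3,4,5,6,7,8,9,10}:36
  start at 0(x): 45
  start at 1(a): 120
sum over floor = 165

165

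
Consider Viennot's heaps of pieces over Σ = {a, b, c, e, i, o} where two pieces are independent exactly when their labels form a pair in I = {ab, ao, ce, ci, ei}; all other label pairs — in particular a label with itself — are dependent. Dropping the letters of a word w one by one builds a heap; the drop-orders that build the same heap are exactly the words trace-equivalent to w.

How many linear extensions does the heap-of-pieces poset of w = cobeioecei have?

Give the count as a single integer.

24

0(c) covers ∅
1(o) covers 0:c
2(b) covers 1:o
3(e) covers 2:b
4(i) covers 2:b
5(o) covers 3:e, 4:i
6(e) covers 5:o
7(c) covers 5:o
8(e) covers 6:e
9(i) covers 5:o
floor of heap: 0:c
completions by unplaced set U, small U first (add the entries for U minus each lowest piece of U):
  |U|=1: {7}:1  {8}:1  {9}:1
  |U|=2: {6,8}:1  {7,8}:2  {7,9}:2  {8,9}:2
  |U|=3: {6,7,8}:3  {6,8,9}:3  {7,8,9}:6
  |U|=4: {6,7,8,9}:12
  |U|=5: {5,6,7,8,9}:12
  |U|=6: {3,5,6,7,8,9}:12  {4,5,6,7,8,9}:12
  |U|=7: {3,4,5,6,7,8,9}:24
  |U|=8: {2,3,4,5,6,7,8,9}:24
  start at 0(c): 24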